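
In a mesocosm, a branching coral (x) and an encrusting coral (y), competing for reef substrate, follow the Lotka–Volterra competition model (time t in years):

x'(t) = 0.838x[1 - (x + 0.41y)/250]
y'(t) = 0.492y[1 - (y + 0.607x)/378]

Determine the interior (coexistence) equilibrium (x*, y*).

Setting both brackets to zero gives the nullclines x + 0.41y = 250 and 0.607x + y = 378.
Substituting y = 378 - 0.607x into the first: x(1 - 0.41·0.607) = 250 - 0.41·378.
So x* = 95/0.751 = 127, and then y* = 378 - 0.607·127 = 301.

x* ≈ 127, y* ≈ 301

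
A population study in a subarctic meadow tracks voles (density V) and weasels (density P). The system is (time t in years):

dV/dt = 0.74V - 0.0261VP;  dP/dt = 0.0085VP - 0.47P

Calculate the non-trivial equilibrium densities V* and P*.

Set dP/dt = 0 with P > 0: 0.0085V - 0.47 = 0, so V* = 0.47/0.0085 = 55.3.
Set dV/dt = 0 with V > 0: 0.74 - 0.0261P = 0, so P* = 0.74/0.0261 = 28.4.

V* ≈ 55.3, P* ≈ 28.4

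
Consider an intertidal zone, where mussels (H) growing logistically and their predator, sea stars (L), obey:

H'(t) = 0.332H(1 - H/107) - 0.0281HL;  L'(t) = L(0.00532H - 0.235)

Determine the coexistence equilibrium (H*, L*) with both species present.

From dL/dt = 0 with L > 0: 0.00532H* = 0.235, so H* = 44.2.
Substitute into dH/dt = 0: 0.332(1 - 44.2/107) = 0.0281L*.
The bracket is 0.587, giving L* = 0.195/0.0281 = 6.94.

H* ≈ 44.2, L* ≈ 6.94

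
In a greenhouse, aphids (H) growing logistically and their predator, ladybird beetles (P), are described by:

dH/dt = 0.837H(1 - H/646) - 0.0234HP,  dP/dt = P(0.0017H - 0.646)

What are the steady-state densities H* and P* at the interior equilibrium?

H* ≈ 380, P* ≈ 14.7

From dP/dt = 0 with P > 0: 0.0017H* = 0.646, so H* = 380.
Substitute into dH/dt = 0: 0.837(1 - 380/646) = 0.0234P*.
The bracket is 0.412, giving P* = 0.345/0.0234 = 14.7.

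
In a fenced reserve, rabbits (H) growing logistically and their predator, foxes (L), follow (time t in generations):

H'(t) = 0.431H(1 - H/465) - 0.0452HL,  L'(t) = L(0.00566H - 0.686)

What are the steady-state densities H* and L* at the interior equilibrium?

H* ≈ 121, L* ≈ 7.05

From dL/dt = 0 with L > 0: 0.00566H* = 0.686, so H* = 121.
Substitute into dH/dt = 0: 0.431(1 - 121/465) = 0.0452L*.
The bracket is 0.739, giving L* = 0.319/0.0452 = 7.05.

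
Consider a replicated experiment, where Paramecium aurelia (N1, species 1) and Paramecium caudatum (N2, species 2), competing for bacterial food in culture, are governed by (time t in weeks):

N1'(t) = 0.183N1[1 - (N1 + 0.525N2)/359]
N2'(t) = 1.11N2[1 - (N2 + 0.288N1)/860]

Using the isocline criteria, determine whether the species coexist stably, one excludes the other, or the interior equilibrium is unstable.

Compare the nullcline intercepts: K1/α12 = 359/0.525 = 684 < K2 = 860; K2/α21 = 860/0.288 = 2990 > K1 = 359.
Since the inequalities point opposite ways, species 2 can invade but species 1 cannot.

species 2 excludes species 1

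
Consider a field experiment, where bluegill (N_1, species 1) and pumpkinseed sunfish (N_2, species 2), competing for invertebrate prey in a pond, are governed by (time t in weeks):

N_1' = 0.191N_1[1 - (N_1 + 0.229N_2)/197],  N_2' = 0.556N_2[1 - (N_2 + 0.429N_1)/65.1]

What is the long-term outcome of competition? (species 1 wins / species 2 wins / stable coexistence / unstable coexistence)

species 1 excludes species 2

Compare the nullcline intercepts: K1/α12 = 197/0.229 = 860 > K2 = 65.1; K2/α21 = 65.1/0.429 = 152 < K1 = 197.
Since the inequalities point opposite ways, species 1 can invade but species 2 cannot.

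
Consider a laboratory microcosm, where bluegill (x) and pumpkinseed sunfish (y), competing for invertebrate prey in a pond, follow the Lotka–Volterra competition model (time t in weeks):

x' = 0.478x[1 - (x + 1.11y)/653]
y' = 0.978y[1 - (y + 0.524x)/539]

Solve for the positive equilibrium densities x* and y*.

x* ≈ 131, y* ≈ 470

Setting both brackets to zero gives the nullclines x + 1.11y = 653 and 0.524x + y = 539.
Substituting y = 539 - 0.524x into the first: x(1 - 1.11·0.524) = 653 - 1.11·539.
So x* = 54.7/0.418 = 131, and then y* = 539 - 0.524·131 = 470.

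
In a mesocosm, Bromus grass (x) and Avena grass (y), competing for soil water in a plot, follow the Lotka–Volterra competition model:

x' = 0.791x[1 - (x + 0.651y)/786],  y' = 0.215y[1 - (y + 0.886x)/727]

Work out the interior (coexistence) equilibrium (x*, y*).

x* ≈ 739, y* ≈ 72.3

Setting both brackets to zero gives the nullclines x + 0.651y = 786 and 0.886x + y = 727.
Substituting y = 727 - 0.886x into the first: x(1 - 0.651·0.886) = 786 - 0.651·727.
So x* = 313/0.423 = 739, and then y* = 727 - 0.886·739 = 72.3.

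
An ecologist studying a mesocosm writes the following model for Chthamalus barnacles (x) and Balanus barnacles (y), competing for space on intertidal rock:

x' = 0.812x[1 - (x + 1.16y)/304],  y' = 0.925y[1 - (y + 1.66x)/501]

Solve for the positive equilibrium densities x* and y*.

x* ≈ 299, y* ≈ 3.93

Setting both brackets to zero gives the nullclines x + 1.16y = 304 and 1.66x + y = 501.
Substituting y = 501 - 1.66x into the first: x(1 - 1.16·1.66) = 304 - 1.16·501.
So x* = -277/-0.926 = 299, and then y* = 501 - 1.66·299 = 3.93.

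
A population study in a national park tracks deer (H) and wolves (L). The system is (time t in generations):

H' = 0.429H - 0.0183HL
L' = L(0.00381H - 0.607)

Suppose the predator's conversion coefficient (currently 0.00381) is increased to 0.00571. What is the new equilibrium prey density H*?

At the interior fixed point, setting dL/dt = 0 with L > 0 fixes H* = (predator death rate)/(HL coefficient) — independent of the other coefficients.
With the change, H* = 0.607/0.00571 = 106; it falls from 159.

H* ≈ 106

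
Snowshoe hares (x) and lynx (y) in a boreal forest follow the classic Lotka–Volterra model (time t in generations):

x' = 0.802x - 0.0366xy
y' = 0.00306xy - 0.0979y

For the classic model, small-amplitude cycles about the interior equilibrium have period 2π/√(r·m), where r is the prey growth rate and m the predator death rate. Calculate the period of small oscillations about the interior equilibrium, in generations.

Here r = 0.802 and m = 0.0979, so r·m = 0.0785.
ω = √0.0785 = 0.28 per generation, hence T = 2π/ω ≈ 22.4 generations.

T ≈ 22.4 generations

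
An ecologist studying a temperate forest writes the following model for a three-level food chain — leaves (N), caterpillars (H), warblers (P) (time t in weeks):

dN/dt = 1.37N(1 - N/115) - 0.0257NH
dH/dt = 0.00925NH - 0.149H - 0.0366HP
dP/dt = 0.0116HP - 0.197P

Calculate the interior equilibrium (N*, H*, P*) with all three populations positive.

N* ≈ 78.4, H* ≈ 17, P* ≈ 15.7

From dP/dt = 0: 0.0116H* = 0.197, so H* = 17.
From dN/dt = 0: 1.37(1 - N*/115) = 0.0257·17, giving N* = 115·(1 - 0.319) = 78.4.
From dH/dt = 0: 0.00925·78.4 - 0.149 = 0.0366P*, so P* = 0.576/0.0366 = 15.7.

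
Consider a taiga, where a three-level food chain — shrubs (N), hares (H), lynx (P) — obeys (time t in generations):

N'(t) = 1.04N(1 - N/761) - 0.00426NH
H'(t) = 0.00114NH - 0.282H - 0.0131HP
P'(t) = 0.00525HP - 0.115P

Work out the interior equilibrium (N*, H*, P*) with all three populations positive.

N* ≈ 693, H* ≈ 21.9, P* ≈ 38.8

From dP/dt = 0: 0.00525H* = 0.115, so H* = 21.9.
From dN/dt = 0: 1.04(1 - N*/761) = 0.00426·21.9, giving N* = 761·(1 - 0.0897) = 693.
From dH/dt = 0: 0.00114·693 - 0.282 = 0.0131P*, so P* = 0.508/0.0131 = 38.8.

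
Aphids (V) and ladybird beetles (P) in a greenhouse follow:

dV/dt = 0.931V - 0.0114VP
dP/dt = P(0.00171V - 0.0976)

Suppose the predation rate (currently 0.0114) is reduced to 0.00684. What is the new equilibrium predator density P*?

At the interior fixed point, setting dV/dt = 0 with V > 0 fixes P* = (prey growth rate)/(VP coefficient) — independent of the other coefficients.
With the change, P* = 0.931/0.00684 = 136; it rises from 81.7.

P* ≈ 136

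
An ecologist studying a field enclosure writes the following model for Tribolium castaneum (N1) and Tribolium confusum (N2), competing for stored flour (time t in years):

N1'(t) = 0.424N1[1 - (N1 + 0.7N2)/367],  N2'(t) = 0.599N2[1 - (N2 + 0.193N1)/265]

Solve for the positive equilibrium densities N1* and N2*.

Setting both brackets to zero gives the nullclines N1 + 0.7N2 = 367 and 0.193N1 + N2 = 265.
Substituting N2 = 265 - 0.193N1 into the first: N1(1 - 0.7·0.193) = 367 - 0.7·265.
So N1* = 182/0.865 = 210, and then N2* = 265 - 0.193·210 = 224.

N1* ≈ 210, N2* ≈ 224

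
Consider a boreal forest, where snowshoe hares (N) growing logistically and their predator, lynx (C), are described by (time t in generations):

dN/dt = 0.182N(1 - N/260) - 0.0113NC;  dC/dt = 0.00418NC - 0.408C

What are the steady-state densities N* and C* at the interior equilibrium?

N* ≈ 97.6, C* ≈ 10.1

From dC/dt = 0 with C > 0: 0.00418N* = 0.408, so N* = 97.6.
Substitute into dN/dt = 0: 0.182(1 - 97.6/260) = 0.0113C*.
The bracket is 0.625, giving C* = 0.114/0.0113 = 10.1.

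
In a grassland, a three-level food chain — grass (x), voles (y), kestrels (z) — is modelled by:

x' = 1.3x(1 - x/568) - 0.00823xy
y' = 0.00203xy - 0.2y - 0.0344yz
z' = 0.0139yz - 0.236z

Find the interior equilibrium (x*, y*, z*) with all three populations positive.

x* ≈ 507, y* ≈ 17, z* ≈ 24.1

From dz/dt = 0: 0.0139y* = 0.236, so y* = 17.
From dx/dt = 0: 1.3(1 - x*/568) = 0.00823·17, giving x* = 568·(1 - 0.107) = 507.
From dy/dt = 0: 0.00203·507 - 0.2 = 0.0344z*, so z* = 0.829/0.0344 = 24.1.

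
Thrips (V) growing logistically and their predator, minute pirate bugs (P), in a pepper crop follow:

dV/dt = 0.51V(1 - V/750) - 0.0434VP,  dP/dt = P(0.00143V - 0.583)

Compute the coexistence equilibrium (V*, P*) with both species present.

V* ≈ 408, P* ≈ 5.36

From dP/dt = 0 with P > 0: 0.00143V* = 0.583, so V* = 408.
Substitute into dV/dt = 0: 0.51(1 - 408/750) = 0.0434P*.
The bracket is 0.456, giving P* = 0.233/0.0434 = 5.36.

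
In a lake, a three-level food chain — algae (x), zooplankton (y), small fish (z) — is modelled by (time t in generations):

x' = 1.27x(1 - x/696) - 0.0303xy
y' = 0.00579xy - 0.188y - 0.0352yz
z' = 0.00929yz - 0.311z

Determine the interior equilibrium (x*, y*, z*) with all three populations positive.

From dz/dt = 0: 0.00929y* = 0.311, so y* = 33.5.
From dx/dt = 0: 1.27(1 - x*/696) = 0.0303·33.5, giving x* = 696·(1 - 0.799) = 140.
From dy/dt = 0: 0.00579·140 - 0.188 = 0.0352z*, so z* = 0.623/0.0352 = 17.7.

x* ≈ 140, y* ≈ 33.5, z* ≈ 17.7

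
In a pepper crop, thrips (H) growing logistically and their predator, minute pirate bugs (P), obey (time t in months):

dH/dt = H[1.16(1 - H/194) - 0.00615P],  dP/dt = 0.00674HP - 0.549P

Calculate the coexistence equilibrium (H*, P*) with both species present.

From dP/dt = 0 with P > 0: 0.00674H* = 0.549, so H* = 81.5.
Substitute into dH/dt = 0: 1.16(1 - 81.5/194) = 0.00615P*.
The bracket is 0.58, giving P* = 0.673/0.00615 = 109.

H* ≈ 81.5, P* ≈ 109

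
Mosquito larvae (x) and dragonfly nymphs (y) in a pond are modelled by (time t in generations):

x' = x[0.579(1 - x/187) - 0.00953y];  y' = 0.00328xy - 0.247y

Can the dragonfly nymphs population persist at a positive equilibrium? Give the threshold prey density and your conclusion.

Threshold x = 75.3; K > 75.3, so yes, the predator persists.

The predator equation gives dy/dt > 0 only when x > 0.247/0.00328 = 75.3.
Without the predator, x → K = 187. Since 187 > 75.3, the predator can invade and persist.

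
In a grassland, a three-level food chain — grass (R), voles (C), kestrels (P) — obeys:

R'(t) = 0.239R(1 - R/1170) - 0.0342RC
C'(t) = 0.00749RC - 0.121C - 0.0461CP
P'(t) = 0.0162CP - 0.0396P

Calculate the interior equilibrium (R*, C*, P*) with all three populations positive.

R* ≈ 761, C* ≈ 2.44, P* ≈ 121

From dP/dt = 0: 0.0162C* = 0.0396, so C* = 2.44.
From dR/dt = 0: 0.239(1 - R*/1170) = 0.0342·2.44, giving R* = 1170·(1 - 0.35) = 761.
From dC/dt = 0: 0.00749·761 - 0.121 = 0.0461P*, so P* = 5.58/0.0461 = 121.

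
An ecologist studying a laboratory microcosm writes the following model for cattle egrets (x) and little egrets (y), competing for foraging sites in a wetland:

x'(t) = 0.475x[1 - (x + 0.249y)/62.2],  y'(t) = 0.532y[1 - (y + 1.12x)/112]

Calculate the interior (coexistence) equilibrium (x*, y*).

x* ≈ 47.6, y* ≈ 58.7

Setting both brackets to zero gives the nullclines x + 0.249y = 62.2 and 1.12x + y = 112.
Substituting y = 112 - 1.12x into the first: x(1 - 0.249·1.12) = 62.2 - 0.249·112.
So x* = 34.3/0.721 = 47.6, and then y* = 112 - 1.12·47.6 = 58.7.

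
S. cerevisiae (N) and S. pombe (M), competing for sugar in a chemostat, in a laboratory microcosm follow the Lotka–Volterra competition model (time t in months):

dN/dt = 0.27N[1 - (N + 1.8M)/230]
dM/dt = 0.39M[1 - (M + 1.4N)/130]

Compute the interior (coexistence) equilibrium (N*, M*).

Setting both brackets to zero gives the nullclines N + 1.8M = 230 and 1.4N + M = 130.
Substituting M = 130 - 1.4N into the first: N(1 - 1.8·1.4) = 230 - 1.8·130.
So N* = -4/-1.52 = 2.63, and then M* = 130 - 1.4·2.63 = 126.

N* ≈ 2.63, M* ≈ 126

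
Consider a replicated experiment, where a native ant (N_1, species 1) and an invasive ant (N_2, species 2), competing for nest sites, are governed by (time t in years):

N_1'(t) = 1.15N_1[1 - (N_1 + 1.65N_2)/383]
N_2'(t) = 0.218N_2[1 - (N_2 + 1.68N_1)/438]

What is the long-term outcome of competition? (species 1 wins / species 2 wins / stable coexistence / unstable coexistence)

Compare the nullcline intercepts: K1/α12 = 383/1.65 = 232 < K2 = 438; K2/α21 = 438/1.68 = 261 < K1 = 383.
Since both are reversed, neither can invade when rare; the interior point is a saddle.

unstable coexistence (outcome depends on initial conditions)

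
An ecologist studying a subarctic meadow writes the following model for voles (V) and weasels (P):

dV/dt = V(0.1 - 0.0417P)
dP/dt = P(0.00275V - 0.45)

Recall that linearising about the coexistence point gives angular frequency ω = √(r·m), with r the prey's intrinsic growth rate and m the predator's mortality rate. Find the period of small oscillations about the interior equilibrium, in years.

T ≈ 29.6 years

Here r = 0.1 and m = 0.45, so r·m = 0.045.
ω = √0.045 = 0.212 per year, hence T = 2π/ω ≈ 29.6 years.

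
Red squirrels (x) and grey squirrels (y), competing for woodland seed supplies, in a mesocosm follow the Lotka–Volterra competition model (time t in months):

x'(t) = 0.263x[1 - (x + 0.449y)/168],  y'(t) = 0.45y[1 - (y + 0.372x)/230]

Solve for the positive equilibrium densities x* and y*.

x* ≈ 77.7, y* ≈ 201

Setting both brackets to zero gives the nullclines x + 0.449y = 168 and 0.372x + y = 230.
Substituting y = 230 - 0.372x into the first: x(1 - 0.449·0.372) = 168 - 0.449·230.
So x* = 64.7/0.833 = 77.7, and then y* = 230 - 0.372·77.7 = 201.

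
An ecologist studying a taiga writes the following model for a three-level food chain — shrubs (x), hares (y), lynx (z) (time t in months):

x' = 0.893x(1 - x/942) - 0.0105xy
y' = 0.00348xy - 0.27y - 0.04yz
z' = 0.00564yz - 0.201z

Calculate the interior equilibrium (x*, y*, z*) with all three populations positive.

x* ≈ 547, y* ≈ 35.6, z* ≈ 40.9

From dz/dt = 0: 0.00564y* = 0.201, so y* = 35.6.
From dx/dt = 0: 0.893(1 - x*/942) = 0.0105·35.6, giving x* = 942·(1 - 0.419) = 547.
From dy/dt = 0: 0.00348·547 - 0.27 = 0.04z*, so z* = 1.63/0.04 = 40.9.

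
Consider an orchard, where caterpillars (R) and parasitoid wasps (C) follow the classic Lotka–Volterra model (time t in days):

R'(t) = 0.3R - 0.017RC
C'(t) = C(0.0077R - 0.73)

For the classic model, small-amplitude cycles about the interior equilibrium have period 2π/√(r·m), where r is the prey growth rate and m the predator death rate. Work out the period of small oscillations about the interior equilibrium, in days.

Here r = 0.3 and m = 0.73, so r·m = 0.219.
ω = √0.219 = 0.468 per day, hence T = 2π/ω ≈ 13.4 days.

T ≈ 13.4 days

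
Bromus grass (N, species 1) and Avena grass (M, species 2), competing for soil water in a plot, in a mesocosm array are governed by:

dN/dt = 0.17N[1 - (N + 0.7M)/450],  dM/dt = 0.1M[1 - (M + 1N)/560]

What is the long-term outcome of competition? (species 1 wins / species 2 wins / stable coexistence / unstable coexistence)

stable coexistence

Compare the nullcline intercepts: K1/α12 = 450/0.7 = 643 > K2 = 560; K2/α21 = 560/1 = 560 > K1 = 450.
Since both inequalities hold, each species can invade when rare, so the interior equilibrium is stable.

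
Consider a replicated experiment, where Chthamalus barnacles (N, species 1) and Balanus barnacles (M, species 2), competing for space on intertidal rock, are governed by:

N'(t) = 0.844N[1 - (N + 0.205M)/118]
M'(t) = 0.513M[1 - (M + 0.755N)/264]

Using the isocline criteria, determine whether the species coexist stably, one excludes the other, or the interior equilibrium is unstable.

stable coexistence

Compare the nullcline intercepts: K1/α12 = 118/0.205 = 576 > K2 = 264; K2/α21 = 264/0.755 = 350 > K1 = 118.
Since both inequalities hold, each species can invade when rare, so the interior equilibrium is stable.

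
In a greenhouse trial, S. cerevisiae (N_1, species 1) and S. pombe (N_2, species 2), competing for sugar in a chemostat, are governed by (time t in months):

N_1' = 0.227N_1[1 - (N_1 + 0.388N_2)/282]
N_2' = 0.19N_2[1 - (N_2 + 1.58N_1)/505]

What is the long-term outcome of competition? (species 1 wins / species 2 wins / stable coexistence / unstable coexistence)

Compare the nullcline intercepts: K1/α12 = 282/0.388 = 727 > K2 = 505; K2/α21 = 505/1.58 = 320 > K1 = 282.
Since both inequalities hold, each species can invade when rare, so the interior equilibrium is stable.

stable coexistence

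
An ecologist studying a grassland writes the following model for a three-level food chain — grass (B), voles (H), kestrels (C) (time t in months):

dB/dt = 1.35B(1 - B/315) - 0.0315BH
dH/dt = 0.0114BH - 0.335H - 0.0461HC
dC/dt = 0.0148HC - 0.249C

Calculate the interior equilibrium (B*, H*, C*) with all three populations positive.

From dC/dt = 0: 0.0148H* = 0.249, so H* = 16.8.
From dB/dt = 0: 1.35(1 - B*/315) = 0.0315·16.8, giving B* = 315·(1 - 0.393) = 191.
From dH/dt = 0: 0.0114·191 - 0.335 = 0.0461C*, so C* = 1.85/0.0461 = 40.

B* ≈ 191, H* ≈ 16.8, C* ≈ 40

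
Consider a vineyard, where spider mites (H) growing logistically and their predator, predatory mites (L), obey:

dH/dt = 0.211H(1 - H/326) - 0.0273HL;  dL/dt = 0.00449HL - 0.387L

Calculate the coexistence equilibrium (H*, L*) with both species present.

H* ≈ 86.2, L* ≈ 5.69

From dL/dt = 0 with L > 0: 0.00449H* = 0.387, so H* = 86.2.
Substitute into dH/dt = 0: 0.211(1 - 86.2/326) = 0.0273L*.
The bracket is 0.736, giving L* = 0.155/0.0273 = 5.69.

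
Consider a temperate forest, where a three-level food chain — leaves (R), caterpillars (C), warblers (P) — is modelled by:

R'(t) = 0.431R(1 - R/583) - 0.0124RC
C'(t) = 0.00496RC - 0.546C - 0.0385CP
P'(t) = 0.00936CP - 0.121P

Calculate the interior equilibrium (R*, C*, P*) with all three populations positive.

R* ≈ 366, C* ≈ 12.9, P* ≈ 33

From dP/dt = 0: 0.00936C* = 0.121, so C* = 12.9.
From dR/dt = 0: 0.431(1 - R*/583) = 0.0124·12.9, giving R* = 583·(1 - 0.372) = 366.
From dC/dt = 0: 0.00496·366 - 0.546 = 0.0385P*, so P* = 1.27/0.0385 = 33.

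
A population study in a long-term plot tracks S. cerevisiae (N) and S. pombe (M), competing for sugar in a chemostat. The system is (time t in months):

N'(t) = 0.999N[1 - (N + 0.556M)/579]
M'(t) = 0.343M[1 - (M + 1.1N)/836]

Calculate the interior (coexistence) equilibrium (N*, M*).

N* ≈ 294, M* ≈ 513

Setting both brackets to zero gives the nullclines N + 0.556M = 579 and 1.1N + M = 836.
Substituting M = 836 - 1.1N into the first: N(1 - 0.556·1.1) = 579 - 0.556·836.
So N* = 114/0.388 = 294, and then M* = 836 - 1.1·294 = 513.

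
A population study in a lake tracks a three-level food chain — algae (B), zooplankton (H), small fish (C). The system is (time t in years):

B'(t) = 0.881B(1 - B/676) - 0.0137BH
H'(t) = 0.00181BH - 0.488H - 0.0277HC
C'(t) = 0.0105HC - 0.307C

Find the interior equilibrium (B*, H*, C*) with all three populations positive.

From dC/dt = 0: 0.0105H* = 0.307, so H* = 29.2.
From dB/dt = 0: 0.881(1 - B*/676) = 0.0137·29.2, giving B* = 676·(1 - 0.455) = 369.
From dH/dt = 0: 0.00181·369 - 0.488 = 0.0277C*, so C* = 0.179/0.0277 = 6.47.

B* ≈ 369, H* ≈ 29.2, C* ≈ 6.47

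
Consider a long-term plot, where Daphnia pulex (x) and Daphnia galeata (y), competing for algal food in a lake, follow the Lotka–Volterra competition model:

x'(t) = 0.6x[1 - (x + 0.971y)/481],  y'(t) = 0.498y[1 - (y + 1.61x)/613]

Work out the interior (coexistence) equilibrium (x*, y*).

Setting both brackets to zero gives the nullclines x + 0.971y = 481 and 1.61x + y = 613.
Substituting y = 613 - 1.61x into the first: x(1 - 0.971·1.61) = 481 - 0.971·613.
So x* = -114/-0.563 = 203, and then y* = 613 - 1.61·203 = 287.

x* ≈ 203, y* ≈ 287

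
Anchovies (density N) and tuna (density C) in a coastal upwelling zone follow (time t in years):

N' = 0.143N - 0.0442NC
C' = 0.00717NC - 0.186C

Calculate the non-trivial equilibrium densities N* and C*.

Set dC/dt = 0 with C > 0: 0.00717N - 0.186 = 0, so N* = 0.186/0.00717 = 25.9.
Set dN/dt = 0 with N > 0: 0.143 - 0.0442C = 0, so C* = 0.143/0.0442 = 3.24.

N* ≈ 25.9, C* ≈ 3.24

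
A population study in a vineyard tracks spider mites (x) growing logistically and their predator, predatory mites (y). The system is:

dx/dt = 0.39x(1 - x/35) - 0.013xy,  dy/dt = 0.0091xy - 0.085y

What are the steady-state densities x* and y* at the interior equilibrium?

x* ≈ 9.34, y* ≈ 22

From dy/dt = 0 with y > 0: 0.0091x* = 0.085, so x* = 9.34.
Substitute into dx/dt = 0: 0.39(1 - 9.34/35) = 0.013y*.
The bracket is 0.733, giving y* = 0.286/0.013 = 22.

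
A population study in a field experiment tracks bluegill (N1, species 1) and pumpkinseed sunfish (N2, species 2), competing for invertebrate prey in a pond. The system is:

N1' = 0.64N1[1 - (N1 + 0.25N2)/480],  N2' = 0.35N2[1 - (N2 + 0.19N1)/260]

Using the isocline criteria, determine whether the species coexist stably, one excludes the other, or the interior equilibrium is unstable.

stable coexistence

Compare the nullcline intercepts: K1/α12 = 480/0.25 = 1920 > K2 = 260; K2/α21 = 260/0.19 = 1370 > K1 = 480.
Since both inequalities hold, each species can invade when rare, so the interior equilibrium is stable.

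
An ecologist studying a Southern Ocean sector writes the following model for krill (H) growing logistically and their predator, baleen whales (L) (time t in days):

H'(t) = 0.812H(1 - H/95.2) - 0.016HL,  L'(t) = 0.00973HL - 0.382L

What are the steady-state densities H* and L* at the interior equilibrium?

H* ≈ 39.3, L* ≈ 29.8

From dL/dt = 0 with L > 0: 0.00973H* = 0.382, so H* = 39.3.
Substitute into dH/dt = 0: 0.812(1 - 39.3/95.2) = 0.016L*.
The bracket is 0.588, giving L* = 0.477/0.016 = 29.8.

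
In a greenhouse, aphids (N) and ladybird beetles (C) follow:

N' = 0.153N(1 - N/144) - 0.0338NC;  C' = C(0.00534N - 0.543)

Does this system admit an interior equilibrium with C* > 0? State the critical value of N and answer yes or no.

Threshold N = 102; K > 102, so yes, the predator persists.

The predator equation gives dC/dt > 0 only when N > 0.543/0.00534 = 102.
Without the predator, N → K = 144. Since 144 > 102, the predator can invade and persist.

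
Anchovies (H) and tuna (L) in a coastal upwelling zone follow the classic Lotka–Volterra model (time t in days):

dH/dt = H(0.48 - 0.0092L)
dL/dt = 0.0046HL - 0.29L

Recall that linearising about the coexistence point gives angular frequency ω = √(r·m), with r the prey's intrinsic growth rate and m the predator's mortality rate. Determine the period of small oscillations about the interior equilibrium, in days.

T ≈ 16.8 days

Here r = 0.48 and m = 0.29, so r·m = 0.139.
ω = √0.139 = 0.373 per day, hence T = 2π/ω ≈ 16.8 days.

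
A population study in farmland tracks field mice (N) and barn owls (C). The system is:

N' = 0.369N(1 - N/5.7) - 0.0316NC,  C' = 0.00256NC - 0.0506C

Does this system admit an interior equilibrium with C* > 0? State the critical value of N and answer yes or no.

Threshold N = 19.8; K < 19.8, so no, the predator goes extinct.

The predator equation gives dC/dt > 0 only when N > 0.0506/0.00256 = 19.8.
Without the predator, N → K = 5.7. Since 5.7 < 19.8, the predator cannot invade.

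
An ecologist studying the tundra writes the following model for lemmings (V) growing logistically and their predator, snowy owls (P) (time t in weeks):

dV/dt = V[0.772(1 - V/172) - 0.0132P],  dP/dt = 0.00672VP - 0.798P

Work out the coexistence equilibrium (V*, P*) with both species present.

V* ≈ 119, P* ≈ 18.1

From dP/dt = 0 with P > 0: 0.00672V* = 0.798, so V* = 119.
Substitute into dV/dt = 0: 0.772(1 - 119/172) = 0.0132P*.
The bracket is 0.31, giving P* = 0.239/0.0132 = 18.1.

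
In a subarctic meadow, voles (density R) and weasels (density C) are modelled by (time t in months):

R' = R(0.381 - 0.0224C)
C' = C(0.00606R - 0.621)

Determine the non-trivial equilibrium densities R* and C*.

R* ≈ 102, C* ≈ 17

Set dC/dt = 0 with C > 0: 0.00606R - 0.621 = 0, so R* = 0.621/0.00606 = 102.
Set dR/dt = 0 with R > 0: 0.381 - 0.0224C = 0, so C* = 0.381/0.0224 = 17.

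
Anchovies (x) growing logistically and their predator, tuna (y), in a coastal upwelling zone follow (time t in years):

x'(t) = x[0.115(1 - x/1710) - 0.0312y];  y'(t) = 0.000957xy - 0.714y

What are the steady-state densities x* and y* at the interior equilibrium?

x* ≈ 746, y* ≈ 2.08

From dy/dt = 0 with y > 0: 0.000957x* = 0.714, so x* = 746.
Substitute into dx/dt = 0: 0.115(1 - 746/1710) = 0.0312y*.
The bracket is 0.564, giving y* = 0.0648/0.0312 = 2.08.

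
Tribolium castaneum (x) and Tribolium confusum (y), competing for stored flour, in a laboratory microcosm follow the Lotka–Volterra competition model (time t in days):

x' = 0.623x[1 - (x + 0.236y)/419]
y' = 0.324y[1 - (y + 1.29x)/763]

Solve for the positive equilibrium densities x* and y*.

x* ≈ 344, y* ≈ 320

Setting both brackets to zero gives the nullclines x + 0.236y = 419 and 1.29x + y = 763.
Substituting y = 763 - 1.29x into the first: x(1 - 0.236·1.29) = 419 - 0.236·763.
So x* = 239/0.696 = 344, and then y* = 763 - 1.29·344 = 320.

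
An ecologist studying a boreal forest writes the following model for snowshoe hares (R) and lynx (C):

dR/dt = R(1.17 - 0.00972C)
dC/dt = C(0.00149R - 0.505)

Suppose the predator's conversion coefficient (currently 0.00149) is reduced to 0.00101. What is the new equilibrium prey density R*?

At the interior fixed point, setting dC/dt = 0 with C > 0 fixes R* = (predator death rate)/(RC coefficient) — independent of the other coefficients.
With the change, R* = 0.505/0.00101 = 500; it rises from 339.

R* ≈ 500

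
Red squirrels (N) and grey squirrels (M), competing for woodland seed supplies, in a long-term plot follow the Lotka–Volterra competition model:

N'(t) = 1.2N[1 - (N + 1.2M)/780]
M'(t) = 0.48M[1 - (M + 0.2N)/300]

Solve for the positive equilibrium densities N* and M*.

Setting both brackets to zero gives the nullclines N + 1.2M = 780 and 0.2N + M = 300.
Substituting M = 300 - 0.2N into the first: N(1 - 1.2·0.2) = 780 - 1.2·300.
So N* = 420/0.76 = 553, and then M* = 300 - 0.2·553 = 189.

N* ≈ 553, M* ≈ 189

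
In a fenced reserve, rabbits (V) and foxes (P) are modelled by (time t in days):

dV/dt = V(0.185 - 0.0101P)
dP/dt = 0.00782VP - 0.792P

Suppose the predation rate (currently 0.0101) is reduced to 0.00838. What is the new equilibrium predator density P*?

At the interior fixed point, setting dV/dt = 0 with V > 0 fixes P* = (prey growth rate)/(VP coefficient) — independent of the other coefficients.
With the change, P* = 0.185/0.00838 = 22.1; it rises from 18.3.

P* ≈ 22.1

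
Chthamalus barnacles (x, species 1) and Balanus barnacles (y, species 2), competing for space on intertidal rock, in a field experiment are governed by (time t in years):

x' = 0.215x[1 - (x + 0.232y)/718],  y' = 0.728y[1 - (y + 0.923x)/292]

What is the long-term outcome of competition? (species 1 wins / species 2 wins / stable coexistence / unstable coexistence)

Compare the nullcline intercepts: K1/α12 = 718/0.232 = 3090 > K2 = 292; K2/α21 = 292/0.923 = 316 < K1 = 718.
Since the inequalities point opposite ways, species 1 can invade but species 2 cannot.

species 1 excludes species 2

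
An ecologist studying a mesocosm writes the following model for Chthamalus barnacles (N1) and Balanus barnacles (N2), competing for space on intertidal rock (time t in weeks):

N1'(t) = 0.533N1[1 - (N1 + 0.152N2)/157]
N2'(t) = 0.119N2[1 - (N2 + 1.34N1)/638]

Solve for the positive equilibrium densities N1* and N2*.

N1* ≈ 75.4, N2* ≈ 537

Setting both brackets to zero gives the nullclines N1 + 0.152N2 = 157 and 1.34N1 + N2 = 638.
Substituting N2 = 638 - 1.34N1 into the first: N1(1 - 0.152·1.34) = 157 - 0.152·638.
So N1* = 60/0.796 = 75.4, and then N2* = 638 - 1.34·75.4 = 537.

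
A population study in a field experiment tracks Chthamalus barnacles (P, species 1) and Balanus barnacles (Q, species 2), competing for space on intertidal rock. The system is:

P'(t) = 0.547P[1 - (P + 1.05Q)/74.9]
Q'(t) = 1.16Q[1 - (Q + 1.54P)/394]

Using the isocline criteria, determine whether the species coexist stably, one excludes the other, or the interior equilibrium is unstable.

species 2 excludes species 1

Compare the nullcline intercepts: K1/α12 = 74.9/1.05 = 71.3 < K2 = 394; K2/α21 = 394/1.54 = 256 > K1 = 74.9.
Since the inequalities point opposite ways, species 2 can invade but species 1 cannot.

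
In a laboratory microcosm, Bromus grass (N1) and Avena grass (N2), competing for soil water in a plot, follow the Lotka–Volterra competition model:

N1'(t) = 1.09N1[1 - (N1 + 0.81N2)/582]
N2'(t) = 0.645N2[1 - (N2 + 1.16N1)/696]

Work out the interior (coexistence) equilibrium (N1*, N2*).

N1* ≈ 302, N2* ≈ 346

Setting both brackets to zero gives the nullclines N1 + 0.81N2 = 582 and 1.16N1 + N2 = 696.
Substituting N2 = 696 - 1.16N1 into the first: N1(1 - 0.81·1.16) = 582 - 0.81·696.
So N1* = 18.2/0.0604 = 302, and then N2* = 696 - 1.16·302 = 346.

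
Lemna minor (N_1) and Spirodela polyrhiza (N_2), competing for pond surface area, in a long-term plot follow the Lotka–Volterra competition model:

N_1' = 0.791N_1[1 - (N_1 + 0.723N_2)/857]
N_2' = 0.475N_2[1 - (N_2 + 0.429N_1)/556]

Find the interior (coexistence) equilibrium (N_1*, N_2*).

N_1* ≈ 660, N_2* ≈ 273

Setting both brackets to zero gives the nullclines N_1 + 0.723N_2 = 857 and 0.429N_1 + N_2 = 556.
Substituting N_2 = 556 - 0.429N_1 into the first: N_1(1 - 0.723·0.429) = 857 - 0.723·556.
So N_1* = 455/0.69 = 660, and then N_2* = 556 - 0.429·660 = 273.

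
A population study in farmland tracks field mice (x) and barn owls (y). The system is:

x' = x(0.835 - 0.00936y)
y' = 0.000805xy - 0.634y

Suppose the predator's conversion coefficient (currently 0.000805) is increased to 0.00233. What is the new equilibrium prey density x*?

x* ≈ 272

At the interior fixed point, setting dy/dt = 0 with y > 0 fixes x* = (predator death rate)/(xy coefficient) — independent of the other coefficients.
With the change, x* = 0.634/0.00233 = 272; it falls from 788.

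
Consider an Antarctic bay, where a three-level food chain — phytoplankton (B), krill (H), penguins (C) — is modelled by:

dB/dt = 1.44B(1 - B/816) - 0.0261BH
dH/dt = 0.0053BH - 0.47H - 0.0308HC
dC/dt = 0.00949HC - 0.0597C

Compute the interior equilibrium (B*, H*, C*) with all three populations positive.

From dC/dt = 0: 0.00949H* = 0.0597, so H* = 6.29.
From dB/dt = 0: 1.44(1 - B*/816) = 0.0261·6.29, giving B* = 816·(1 - 0.114) = 723.
From dH/dt = 0: 0.0053·723 - 0.47 = 0.0308C*, so C* = 3.36/0.0308 = 109.

B* ≈ 723, H* ≈ 6.29, C* ≈ 109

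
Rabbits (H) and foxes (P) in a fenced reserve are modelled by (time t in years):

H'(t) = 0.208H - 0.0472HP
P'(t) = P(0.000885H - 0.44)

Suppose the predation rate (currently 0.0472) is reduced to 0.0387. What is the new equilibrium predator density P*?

P* ≈ 5.37

At the interior fixed point, setting dH/dt = 0 with H > 0 fixes P* = (prey growth rate)/(HP coefficient) — independent of the other coefficients.
With the change, P* = 0.208/0.0387 = 5.37; it rises from 4.41.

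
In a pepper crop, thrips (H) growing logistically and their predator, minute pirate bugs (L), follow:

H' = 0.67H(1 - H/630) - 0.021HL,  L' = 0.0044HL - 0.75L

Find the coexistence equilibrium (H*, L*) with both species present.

H* ≈ 170, L* ≈ 23.3

From dL/dt = 0 with L > 0: 0.0044H* = 0.75, so H* = 170.
Substitute into dH/dt = 0: 0.67(1 - 170/630) = 0.021L*.
The bracket is 0.729, giving L* = 0.489/0.021 = 23.3.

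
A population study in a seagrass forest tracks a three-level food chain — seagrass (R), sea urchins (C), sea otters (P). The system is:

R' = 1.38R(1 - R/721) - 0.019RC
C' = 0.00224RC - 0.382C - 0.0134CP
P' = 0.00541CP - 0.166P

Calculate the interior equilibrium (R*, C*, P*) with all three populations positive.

R* ≈ 416, C* ≈ 30.7, P* ≈ 41.1

From dP/dt = 0: 0.00541C* = 0.166, so C* = 30.7.
From dR/dt = 0: 1.38(1 - R*/721) = 0.019·30.7, giving R* = 721·(1 - 0.422) = 416.
From dC/dt = 0: 0.00224·416 - 0.382 = 0.0134P*, so P* = 0.551/0.0134 = 41.1.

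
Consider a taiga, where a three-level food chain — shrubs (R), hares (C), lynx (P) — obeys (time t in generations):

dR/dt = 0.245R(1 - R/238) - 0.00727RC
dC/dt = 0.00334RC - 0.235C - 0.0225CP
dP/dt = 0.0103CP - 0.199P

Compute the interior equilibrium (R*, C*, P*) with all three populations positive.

R* ≈ 102, C* ≈ 19.3, P* ≈ 4.63

From dP/dt = 0: 0.0103C* = 0.199, so C* = 19.3.
From dR/dt = 0: 0.245(1 - R*/238) = 0.00727·19.3, giving R* = 238·(1 - 0.573) = 102.
From dC/dt = 0: 0.00334·102 - 0.235 = 0.0225P*, so P* = 0.104/0.0225 = 4.63.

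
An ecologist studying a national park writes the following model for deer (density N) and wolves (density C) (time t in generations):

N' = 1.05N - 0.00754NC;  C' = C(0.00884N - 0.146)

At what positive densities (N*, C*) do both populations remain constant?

Set dC/dt = 0 with C > 0: 0.00884N - 0.146 = 0, so N* = 0.146/0.00884 = 16.5.
Set dN/dt = 0 with N > 0: 1.05 - 0.00754C = 0, so C* = 1.05/0.00754 = 139.

N* ≈ 16.5, C* ≈ 139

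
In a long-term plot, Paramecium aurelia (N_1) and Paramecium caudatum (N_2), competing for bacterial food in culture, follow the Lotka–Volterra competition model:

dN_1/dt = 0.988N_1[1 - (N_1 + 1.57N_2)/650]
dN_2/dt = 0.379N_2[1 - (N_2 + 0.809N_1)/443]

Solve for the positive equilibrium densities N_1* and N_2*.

Setting both brackets to zero gives the nullclines N_1 + 1.57N_2 = 650 and 0.809N_1 + N_2 = 443.
Substituting N_2 = 443 - 0.809N_1 into the first: N_1(1 - 1.57·0.809) = 650 - 1.57·443.
So N_1* = -45.5/-0.27 = 168, and then N_2* = 443 - 0.809·168 = 307.

N_1* ≈ 168, N_2* ≈ 307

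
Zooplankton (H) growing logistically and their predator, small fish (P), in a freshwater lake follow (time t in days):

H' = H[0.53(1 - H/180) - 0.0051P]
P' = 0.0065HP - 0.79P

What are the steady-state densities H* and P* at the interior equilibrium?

From dP/dt = 0 with P > 0: 0.0065H* = 0.79, so H* = 122.
Substitute into dH/dt = 0: 0.53(1 - 122/180) = 0.0051P*.
The bracket is 0.325, giving P* = 0.172/0.0051 = 33.8.

H* ≈ 122, P* ≈ 33.8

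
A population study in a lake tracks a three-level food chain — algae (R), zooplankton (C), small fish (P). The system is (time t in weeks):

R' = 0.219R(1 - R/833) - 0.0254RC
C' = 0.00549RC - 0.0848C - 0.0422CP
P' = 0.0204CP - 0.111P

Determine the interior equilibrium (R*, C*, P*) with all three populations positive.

R* ≈ 307, C* ≈ 5.44, P* ≈ 38

From dP/dt = 0: 0.0204C* = 0.111, so C* = 5.44.
From dR/dt = 0: 0.219(1 - R*/833) = 0.0254·5.44, giving R* = 833·(1 - 0.631) = 307.
From dC/dt = 0: 0.00549·307 - 0.0848 = 0.0422P*, so P* = 1.6/0.0422 = 38.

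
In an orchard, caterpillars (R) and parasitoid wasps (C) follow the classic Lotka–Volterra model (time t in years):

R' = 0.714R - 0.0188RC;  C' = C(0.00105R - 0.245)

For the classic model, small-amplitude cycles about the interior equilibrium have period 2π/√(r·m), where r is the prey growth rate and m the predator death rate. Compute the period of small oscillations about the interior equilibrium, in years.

T ≈ 15 years

Here r = 0.714 and m = 0.245, so r·m = 0.175.
ω = √0.175 = 0.418 per year, hence T = 2π/ω ≈ 15 years.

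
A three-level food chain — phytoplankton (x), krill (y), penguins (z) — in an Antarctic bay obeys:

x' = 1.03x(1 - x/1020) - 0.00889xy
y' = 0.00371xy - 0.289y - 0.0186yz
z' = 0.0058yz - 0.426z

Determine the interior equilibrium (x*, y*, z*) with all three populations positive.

From dz/dt = 0: 0.0058y* = 0.426, so y* = 73.4.
From dx/dt = 0: 1.03(1 - x*/1020) = 0.00889·73.4, giving x* = 1020·(1 - 0.634) = 373.
From dy/dt = 0: 0.00371·373 - 0.289 = 0.0186z*, so z* = 1.1/0.0186 = 58.9.

x* ≈ 373, y* ≈ 73.4, z* ≈ 58.9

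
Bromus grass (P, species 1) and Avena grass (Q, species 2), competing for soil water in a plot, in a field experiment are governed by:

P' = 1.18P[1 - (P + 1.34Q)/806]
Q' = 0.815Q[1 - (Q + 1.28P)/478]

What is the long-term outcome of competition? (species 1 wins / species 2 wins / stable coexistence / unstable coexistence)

species 1 excludes species 2

Compare the nullcline intercepts: K1/α12 = 806/1.34 = 601 > K2 = 478; K2/α21 = 478/1.28 = 373 < K1 = 806.
Since the inequalities point opposite ways, species 1 can invade but species 2 cannot.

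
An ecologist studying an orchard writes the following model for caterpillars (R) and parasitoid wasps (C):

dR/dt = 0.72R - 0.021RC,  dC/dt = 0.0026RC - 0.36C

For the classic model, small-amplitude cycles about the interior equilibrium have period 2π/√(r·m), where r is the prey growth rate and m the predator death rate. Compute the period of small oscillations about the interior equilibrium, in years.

Here r = 0.72 and m = 0.36, so r·m = 0.259.
ω = √0.259 = 0.509 per year, hence T = 2π/ω ≈ 12.3 years.

T ≈ 12.3 years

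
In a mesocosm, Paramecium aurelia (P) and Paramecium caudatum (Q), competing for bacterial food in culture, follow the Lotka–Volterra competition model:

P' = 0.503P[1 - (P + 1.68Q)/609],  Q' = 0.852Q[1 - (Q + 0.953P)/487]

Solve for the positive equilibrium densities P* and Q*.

P* ≈ 348, Q* ≈ 155

Setting both brackets to zero gives the nullclines P + 1.68Q = 609 and 0.953P + Q = 487.
Substituting Q = 487 - 0.953P into the first: P(1 - 1.68·0.953) = 609 - 1.68·487.
So P* = -209/-0.601 = 348, and then Q* = 487 - 0.953·348 = 155.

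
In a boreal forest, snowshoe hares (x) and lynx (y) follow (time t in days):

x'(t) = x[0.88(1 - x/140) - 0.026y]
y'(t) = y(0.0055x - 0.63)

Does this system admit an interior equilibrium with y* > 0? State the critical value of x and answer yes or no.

Threshold x = 115; K > 115, so yes, the predator persists.

The predator equation gives dy/dt > 0 only when x > 0.63/0.0055 = 115.
Without the predator, x → K = 140. Since 140 > 115, the predator can invade and persist.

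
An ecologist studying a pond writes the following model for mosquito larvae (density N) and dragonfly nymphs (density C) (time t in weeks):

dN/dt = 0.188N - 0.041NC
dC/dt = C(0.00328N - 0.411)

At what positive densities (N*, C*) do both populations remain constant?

N* ≈ 125, C* ≈ 4.59

Set dC/dt = 0 with C > 0: 0.00328N - 0.411 = 0, so N* = 0.411/0.00328 = 125.
Set dN/dt = 0 with N > 0: 0.188 - 0.041C = 0, so C* = 0.188/0.041 = 4.59.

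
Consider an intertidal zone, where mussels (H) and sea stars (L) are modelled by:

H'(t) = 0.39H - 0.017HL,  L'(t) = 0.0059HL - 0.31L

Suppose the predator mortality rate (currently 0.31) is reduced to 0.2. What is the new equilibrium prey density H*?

H* ≈ 33.9

At the interior fixed point, setting dL/dt = 0 with L > 0 fixes H* = (predator death rate)/(HL coefficient) — independent of the other coefficients.
With the change, H* = 0.2/0.0059 = 33.9; it falls from 52.5.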